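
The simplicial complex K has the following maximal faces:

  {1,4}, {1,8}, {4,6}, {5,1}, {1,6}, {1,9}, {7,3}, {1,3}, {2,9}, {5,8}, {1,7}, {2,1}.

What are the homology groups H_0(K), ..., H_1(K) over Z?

Take the total order 1 < 2 < 3 < 4 < 5 < 6 < 7 < 8 < 9 on the vertex set. Then K (dimension 1) consists of the simplices:

  0-simplices (9): [1], [2], [3], [4], [5], [6], [7], [8], [9]
  1-simplices (12): [1,2], [1,3], [1,4], [1,5], [1,6], [1,7], [1,8], [1,9], [2,9], [3,7], [4,6], [5,8]

so the chain groups are C_0 ≅ Z^9, C_1 ≅ Z^12.

The boundary map ∂_1: C_1 → C_0 is given by ∂[p,q] = [q] − [p].
This gives a 9×12 integer matrix of rank 8; reducing to Smith normal form yields diagonal entries (1,1,1,1,1,1,1,1).

Computing H_k = (kernel of ∂_k) / (image of ∂_{k+1}):

  H_0: rank C_0 − rank ∂_1 = 9 − 8 = 1, and the invariant factors of ∂_1 are all 1, so H_0 = Z.
  H_1: rank ker ∂_1 − rank ∂_2 = (12 − 8) − 0 = 4, and there is no ∂_2, so H_1 = Z^4.

As a check, the Euler characteristic is 9 − 12 = -3, which agrees with 1 − 4 = -3.
(K is a triangulation of a wedge of 4 circles.)

H_0 ≅ Z,  H_1 ≅ Z^4.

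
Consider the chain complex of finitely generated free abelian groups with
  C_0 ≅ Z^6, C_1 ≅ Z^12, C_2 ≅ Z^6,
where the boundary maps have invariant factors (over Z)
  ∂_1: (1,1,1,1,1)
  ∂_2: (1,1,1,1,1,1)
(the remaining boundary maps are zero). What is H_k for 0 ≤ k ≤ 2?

H_0: b_0 = 6 − 0 − 5 = 1; torsion from ∂_1 factors > 1: none. So H_0 ≅ Z.
H_1: b_1 = 12 − 5 − 6 = 1; torsion from ∂_2 factors > 1: none. So H_1 ≅ Z.
H_2: b_2 = 6 − 6 − 0 = 0; torsion from ∂_3 factors > 1: none. So H_2 ≅ 0.

H_0 ≅ Z,  H_1 ≅ Z,  H_2 = 0.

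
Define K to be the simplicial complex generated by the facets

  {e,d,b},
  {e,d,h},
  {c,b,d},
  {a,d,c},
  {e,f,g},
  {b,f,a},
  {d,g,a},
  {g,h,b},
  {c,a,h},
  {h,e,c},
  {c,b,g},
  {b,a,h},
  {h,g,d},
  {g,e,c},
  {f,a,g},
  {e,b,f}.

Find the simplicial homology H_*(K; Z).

H_0 = Z,  H_1 = Z^2,  H_2 = Z.

We work with the vertex ordering a < b < c < d < e < f < g < h. The simplices of K, each written with vertices in increasing order, are:

  0-simplices (8): a, b, c, d, e, f, g, h
  1-simplices (24): ab, ac, ad, af, ag, ah, bc, bd, be, bf, bg, bh, cd, ce, cg, ch, de, dg, dh, ef, eg, eh, fg, gh
  2-simplices (16): abf, abh, acd, ach, adg, afg, bcd, bcg, bde, bef, bgh, ceg, ceh, deh, dgh, efg

Hence C_0 ≅ Z^8, C_1 ≅ Z^24, C_2 ≅ Z^16.

∂_1: C_1 → C_0 maps an edge to its endpoints' difference, ∂[p,q] = q − p.
The resulting 8×24 matrix has rank 7, and its Smith normal form has invariant factors (1,1,1,1,1,1,1).

The boundary map ∂_2: C_2 → C_1 acts by ∂[p,q,r] = [q,r] − [p,r] + [p,q]. For instance
  ∂abf = bf − af + ab,
  ∂dgh = gh − dh + dg.
As a 24×16 matrix over Z this has rank 15, with invariant factors (1,1,1,1,1,1,1,1,1,1,1,1,1,1,1).

Now H_k = ker ∂_k / im ∂_{k+1}, so:

  H_0: rank C_0 − rank ∂_1 = 8 − 7 = 1, and the invariant factors of ∂_1 are all 1, so H_0 ≅ Z.
  H_1: rank ker ∂_1 − rank ∂_2 = (24 − 7) − 15 = 2, and the invariant factors of ∂_2 are all 1, so H_1 ≅ Z^2.
  H_2: rank ker ∂_2 − rank ∂_3 = (16 − 15) − 0 = 1, and there is no ∂_3, so H_2 ≅ Z.

(K is a triangulation of the torus T^2.)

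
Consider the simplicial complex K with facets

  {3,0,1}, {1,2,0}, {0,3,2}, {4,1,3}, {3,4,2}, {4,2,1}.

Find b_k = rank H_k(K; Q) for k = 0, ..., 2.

K has 5 vertices, 9 edges, 6 triangles.
rank ∂_0 = 0, rank ∂_1 = 4 ⇒ b_0 = 5 − 0 − 4 = 1; all invariant factors of ∂_1 are 1 so no torsion. So H_0 ≅ Z.
rank ∂_1 = 4, rank ∂_2 = 5 ⇒ b_1 = 9 − 4 − 5 = 0; all invariant factors of ∂_2 are 1 so no torsion. So H_1 ≅ 0.
rank ∂_2 = 5, rank ∂_3 = 0 ⇒ b_2 = 6 − 5 − 0 = 1. So H_2 ≅ Z.

b_0 = 1, b_1 = 0, b_2 = 1.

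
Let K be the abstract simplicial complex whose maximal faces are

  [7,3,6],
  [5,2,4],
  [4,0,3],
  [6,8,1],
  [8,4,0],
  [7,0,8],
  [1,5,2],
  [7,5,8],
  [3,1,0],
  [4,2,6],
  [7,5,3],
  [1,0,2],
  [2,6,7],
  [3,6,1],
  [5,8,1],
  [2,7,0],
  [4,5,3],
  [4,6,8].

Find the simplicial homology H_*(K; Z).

Fix the vertex order 0 < 1 < 2 < 3 < 4 < 5 < 6 < 7 < 8 and write every simplex with vertices in increasing order. Then dim K = 2 and the simplices of K are:

  0-simplices (9): [0], [1], [2], [3], [4], [5], [6], [7], [8]
  1-simplices (27): (27 of them)
  2-simplices (18): [0,1,2], [0,1,3], [0,2,7], [0,3,4], [0,4,8], [0,7,8], [1,2,5], [1,3,6], [1,5,8], [1,6,8], [2,4,5], [2,4,6], [2,6,7], [3,4,5], [3,5,7], [3,6,7], [4,6,8], [5,7,8]

Hence C_0 ≅ Z^9, C_1 ≅ Z^27, C_2 ≅ Z^18.

Boundary ∂_1: C_1 → C_0 is given by ∂[p,q] = [q] − [p].
This gives a 9×27 integer matrix of rank 8; reducing to Smith normal form yields diagonal entries (1,1,1,1,1,1,1,1).

Boundary ∂_2: C_2 → C_1 acts by ∂[p,q,r] = [q,r] − [p,r] + [p,q]. For instance
  ∂[0,1,3] = [1,3] − [0,3] + [0,1],
  ∂[1,6,8] = [6,8] − [1,8] + [1,6].
The 27×18 boundary matrix has rank 17 and Smith normal form diag(1,1,1,1,1,1,1,1,1,1,1,1,1,1,1,1,1).

Reading off H_k = ker ∂_k / im ∂_{k+1}:

  H_0: rank C_0 − rank ∂_1 = 9 − 8 = 1, and the invariant factors of ∂_1 are all 1, so H_0 = Z.
  H_1: rank ker ∂_1 − rank ∂_2 = (27 − 8) − 17 = 2, and the invariant factors of ∂_2 are all 1, so H_1 = Z^2.
  H_2: rank ker ∂_2 − rank ∂_3 = (18 − 17) − 0 = 1, and there is no ∂_3, so H_2 = Z.

H_0 = Z,  H_1 = Z^2,  H_2 = Z.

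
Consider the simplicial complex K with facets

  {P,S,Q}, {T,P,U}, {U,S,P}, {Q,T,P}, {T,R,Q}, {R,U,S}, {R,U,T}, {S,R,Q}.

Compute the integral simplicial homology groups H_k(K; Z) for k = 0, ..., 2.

H_0 = Z,  H_1 = 0,  H_2 = Z.

We work with the vertex ordering P < Q < R < S < T < U. The simplices of K, each written with vertices in increasing order, are:

  0-simplices (6): P, Q, R, S, T, U
  1-simplices (12): PQ, PS, PT, PU, QR, QS, QT, RS, RT, RU, SU, TU
  2-simplices (8): PQS, PQT, PSU, PTU, QRS, QRT, RSU, RTU

Hence C_0 ≅ Z^6, C_1 ≅ Z^12, C_2 ≅ Z^8.

The boundary map ∂_1: C_1 → C_0 is given by ∂[p,q] = [q] − [p]. For instance
  ∂QT = T − Q.
The 6×12 boundary matrix has rank 5 and Smith normal form diag(1,1,1,1,1).

The boundary map ∂_2: C_2 → C_1 maps a triangle to the signed sum of its edges. For instance
  ∂PQT = QT − PT + PQ,
  ∂PSU = SU − PU + PS.
This gives a 12×8 integer matrix of rank 7; reducing to Smith normal form yields diagonal entries (1,1,1,1,1,1,1).

Now H_k = ker ∂_k / im ∂_{k+1}, so:

  H_0: rank C_0 − rank ∂_1 = 6 − 5 = 1, and the invariant factors of ∂_1 are all 1, so H_0 = Z.
  H_1: rank ker ∂_1 − rank ∂_2 = (12 − 5) − 7 = 0, and the invariant factors of ∂_2 are all 1, so H_1 = 0.
  H_2: rank ker ∂_2 − rank ∂_3 = (8 − 7) − 0 = 1, and there is no ∂_3, so H_2 = Z.

As a check, the Euler characteristic is 6 − 12 + 8 = 2, which agrees with 1 − 0 + 1 = 2.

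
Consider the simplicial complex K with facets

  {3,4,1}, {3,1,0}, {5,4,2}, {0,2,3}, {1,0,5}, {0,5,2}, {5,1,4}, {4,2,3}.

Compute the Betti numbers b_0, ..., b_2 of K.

Take the total order 0 < 1 < 2 < 3 < 4 < 5 on the vertex set. Then K (dimension 2) consists of the simplices:

  0-simplices (6): [0], [1], [2], [3], [4], [5]
  1-simplices (12): [0,1], [0,2], [0,3], [0,5], [1,3], [1,4], [1,5], [2,3], [2,4], [2,5], [3,4], [4,5]
  2-simplices (8): [0,1,3], [0,1,5], [0,2,3], [0,2,5], [1,3,4], [1,4,5], [2,3,4], [2,4,5]

Hence C_0 ≅ Z^6, C_1 ≅ Z^12, C_2 ≅ Z^8.

∂_1: C_1 → C_0 sends each edge [p,q] (with p < q) to q − p. For instance
  ∂[2,4] = [4] − [2].
The resulting 6×12 matrix has rank 5, and its Smith normal form has invariant factors (1,1,1,1,1).

The boundary map ∂_2: C_2 → C_1 acts by ∂[p,q,r] = [q,r] − [p,r] + [p,q]. For instance
  ∂[2,4,5] = [4,5] − [2,5] + [2,4],
  ∂[0,1,5] = [1,5] − [0,5] + [0,1].
This gives a 12×8 integer matrix of rank 7; reducing to Smith normal form yields diagonal entries (1,1,1,1,1,1,1).

Now H_k = ker ∂_k / im ∂_{k+1}, so:

  H_0: rank C_0 − rank ∂_1 = 6 − 5 = 1, and the invariant factors of ∂_1 are all 1, so H_0 = Z.
  H_1: rank ker ∂_1 − rank ∂_2 = (12 − 5) − 7 = 0, and the invariant factors of ∂_2 are all 1, so H_1 = 0.
  H_2: rank ker ∂_2 − rank ∂_3 = (8 − 7) − 0 = 1, and there is no ∂_3, so H_2 = Z.

As a check, the Euler characteristic is 6 − 12 + 8 = 2, which agrees with 1 − 0 + 1 = 2.

Hence the Betti numbers are b_0 = 1, b_1 = 0, b_2 = 1.

b_0 = 1, b_1 = 0, b_2 = 1.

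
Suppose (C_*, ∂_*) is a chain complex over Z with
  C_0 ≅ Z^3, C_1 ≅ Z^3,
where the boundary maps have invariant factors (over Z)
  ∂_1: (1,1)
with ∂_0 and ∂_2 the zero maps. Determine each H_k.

H_0 = Z,  H_1 = Z.

H_0: b_0 = 3 − 0 − 2 = 1; torsion from ∂_1 factors > 1: none. So H_0 = Z.
H_1: b_1 = 3 − 2 − 0 = 1; torsion from ∂_2 factors > 1: none. So H_1 = Z.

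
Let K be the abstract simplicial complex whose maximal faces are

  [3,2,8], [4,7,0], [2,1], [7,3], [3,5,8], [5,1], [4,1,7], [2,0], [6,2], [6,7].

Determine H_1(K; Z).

Order the vertices as 0 < 1 < 2 < 3 < 4 < 5 < 6 < 7 < 8. Listing each simplex with vertices in this order, K has dimension 2 with simplices:

  0-simplices (9): [0], [1], [2], [3], [4], [5], [6], [7], [8]
  1-simplices (16): [0,2], [0,4], [0,7], [1,2], [1,4], [1,5], [1,7], [2,3], [2,6], [2,8], [3,5], [3,7], [3,8], [4,7], [5,8], [6,7]
  2-simplices (4): [0,4,7], [1,4,7], [2,3,8], [3,5,8]

Hence C_0 ≅ Z^9, C_1 ≅ Z^16, C_2 ≅ Z^4.

∂_1: C_1 → C_0 is given by ∂[p,q] = [q] − [p].
The 9×16 boundary matrix has rank 8 and Smith normal form diag(1,1,1,1,1,1,1,1).

∂_2: C_2 → C_1 maps a triangle to the signed sum of its edges. For instance
  ∂[3,5,8] = [5,8] − [3,8] + [3,5],
  ∂[1,4,7] = [4,7] − [1,7] + [1,4].
The 16×4 boundary matrix has rank 4 and Smith normal form diag(1,1,1,1).

From H_k ≅ ker(∂_k) / im(∂_{k+1}) we obtain:

  H_1: rank ker ∂_1 − rank ∂_2 = (16 − 8) − 4 = 4, and the invariant factors of ∂_2 are all 1, so H_1 ≅ Z^4.

H_1 ≅ Z^4.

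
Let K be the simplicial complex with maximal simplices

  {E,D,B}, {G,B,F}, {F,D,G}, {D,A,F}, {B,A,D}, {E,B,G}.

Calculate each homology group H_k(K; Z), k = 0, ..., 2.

H_0 ≅ Z,  H_1 ≅ Z,  H_2 = 0.

Order the vertices as A < B < D < E < F < G. Listing each simplex with vertices in this order, K has dimension 2 with simplices:

  0-simplices (6): A, B, D, E, F, G
  1-simplices (12): AB, AD, AF, BD, BE, BF, BG, DE, DF, DG, EG, FG
  2-simplices (6): ABD, ADF, BDE, BEG, BFG, DFG

so the chain groups are C_0 ≅ Z^6, C_1 ≅ Z^12, C_2 ≅ Z^6.

Boundary ∂_1: C_1 → C_0 is given by ∂[p,q] = [q] − [p]. For instance
  ∂AD = D − A.
This gives a 6×12 integer matrix of rank 5; reducing to Smith normal form yields diagonal entries (1,1,1,1,1).

The boundary map ∂_2: C_2 → C_1 sends each 2-simplex [p,q,r] to [q,r] − [p,r] + [p,q]. For instance
  ∂BEG = EG − BG + BE,
  ∂ABD = BD − AD + AB.
As a 12×6 matrix over Z this has rank 6, with invariant factors (1,1,1,1,1,1).

Computing H_k = (kernel of ∂_k) / (image of ∂_{k+1}):

  H_0: rank C_0 − rank ∂_1 = 6 − 5 = 1, and the invariant factors of ∂_1 are all 1, so H_0 ≅ Z.
  H_1: rank ker ∂_1 − rank ∂_2 = (12 − 5) − 6 = 1, and the invariant factors of ∂_2 are all 1, so H_1 ≅ Z.
  H_2: rank ker ∂_2 − rank ∂_3 = (6 − 6) − 0 = 0, and there is no ∂_3, so H_2 ≅ 0.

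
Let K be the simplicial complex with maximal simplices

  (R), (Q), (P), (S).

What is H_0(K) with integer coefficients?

We work with the vertex ordering P < Q < R < S. The simplices of K, each written with vertices in increasing order, are:

  0-simplices (4): P, Q, R, S

so the chain groups are C_0 ≅ Z^4.

Reading off H_k = ker ∂_k / im ∂_{k+1}:

  H_0: rank C_0 − rank ∂_1 = 4 − 0 = 4, and there is no ∂_1, so H_0 ≅ Z^4.

H_0 ≅ Z^4.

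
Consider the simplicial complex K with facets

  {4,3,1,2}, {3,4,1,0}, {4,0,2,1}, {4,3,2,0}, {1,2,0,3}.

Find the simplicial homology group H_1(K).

Fix the vertex order 0 < 1 < 2 < 3 < 4 and write every simplex with vertices in increasing order. Then dim K = 3 and the simplices of K are:

  0-simplices (5): [0], [1], [2], [3], [4]
  1-simplices (10): [0,1], [0,2], [0,3], [0,4], [1,2], [1,3], [1,4], [2,3], [2,4], [3,4]
  2-simplices (10): [0,1,2], [0,1,3], [0,1,4], [0,2,3], [0,2,4], [0,3,4], [1,2,3], [1,2,4], [1,3,4], [2,3,4]
  3-simplices (5): [0,1,2,3], [0,1,2,4], [0,1,3,4], [0,2,3,4], [1,2,3,4]

giving chain groups C_0 ≅ Z^5, C_1 ≅ Z^10, C_2 ≅ Z^10, C_3 ≅ Z^5.

Boundary ∂_1: C_1 → C_0 is given by ∂[p,q] = [q] − [p].
This gives a 5×10 integer matrix of rank 4; reducing to Smith normal form yields diagonal entries (1,1,1,1).

Boundary ∂_2: C_2 → C_1 sends each 2-simplex [p,q,r] to [q,r] − [p,r] + [p,q]. For instance
  ∂[1,2,4] = [2,4] − [1,4] + [1,2],
  ∂[0,1,3] = [1,3] − [0,3] + [0,1].
The resulting 10×10 matrix has rank 6, and its Smith normal form has invariant factors (1,1,1,1,1,1).

∂_3: C_3 → C_2 sends each 3-simplex σ to the alternating sum Σ_i (−1)^i (σ with its i-th vertex removed). For instance
  ∂[1,2,3,4] = [2,3,4] − [1,3,4] + [1,2,4] − [1,2,3],
  ∂[0,1,2,4] = [1,2,4] − [0,2,4] + [0,1,4] − [0,1,2].
The 10×5 boundary matrix has rank 4 and Smith normal form diag(1,1,1,1).

Now H_k = ker ∂_k / im ∂_{k+1}, so:

  H_1: rank ker ∂_1 − rank ∂_2 = (10 − 4) − 6 = 0, and the invariant factors of ∂_2 are all 1, so H_1 ≅ 0.

(K is a triangulation of the 3-sphere S^3.)

H_1 = 0.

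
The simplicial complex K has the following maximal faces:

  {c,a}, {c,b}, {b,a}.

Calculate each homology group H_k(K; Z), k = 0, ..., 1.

K has 3 vertices, 3 edges.
rank ∂_0 = 0, rank ∂_1 = 2 ⇒ b_0 = 3 − 0 − 2 = 1; all invariant factors of ∂_1 are 1 so no torsion. So H_0 ≅ Z.
rank ∂_1 = 2, rank ∂_2 = 0 ⇒ b_1 = 3 − 2 − 0 = 1. So H_1 ≅ Z.

H_0 = Z,  H_1 = Z.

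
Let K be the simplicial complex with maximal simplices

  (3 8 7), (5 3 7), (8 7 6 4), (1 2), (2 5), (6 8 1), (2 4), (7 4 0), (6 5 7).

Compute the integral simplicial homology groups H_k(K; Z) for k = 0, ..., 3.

H_0 = Z,  H_1 = Z^2,  H_2 = 0,  H_3 = 0.

Order the vertices as 0 < 1 < 2 < 3 < 4 < 5 < 6 < 7 < 8. Listing each simplex with vertices in this order, K has dimension 3 with simplices:

  0-simplices (9): [0], [1], [2], [3], [4], [5], [6], [7], [8]
  1-simplices (18): [0,4], [0,7], [1,2], [1,6], [1,8], [2,4], [2,5], [3,5], [3,7], [3,8], [4,6], [4,7], [4,8], [5,6], [5,7], [6,7], [6,8], [7,8]
  2-simplices (9): [0,4,7], [1,6,8], [3,5,7], [3,7,8], [4,6,7], [4,6,8], [4,7,8], [5,6,7], [6,7,8]
  3-simplices (1): [4,6,7,8]

giving chain groups C_0 ≅ Z^9, C_1 ≅ Z^18, C_2 ≅ Z^9, C_3 ≅ Z^1.

The boundary map ∂_1: C_1 → C_0 is given by ∂[p,q] = [q] − [p].
As a 9×18 matrix over Z this has rank 8, with invariant factors (1,1,1,1,1,1,1,1).

The boundary map ∂_2: C_2 → C_1 maps a triangle to the signed sum of its edges. For instance
  ∂[3,7,8] = [7,8] − [3,8] + [3,7],
  ∂[0,4,7] = [4,7] − [0,7] + [0,4].
The 18×9 boundary matrix has rank 8 and Smith normal form diag(1,1,1,1,1,1,1,1).

The boundary map ∂_3: C_3 → C_2 sends each 3-simplex σ to the alternating sum Σ_i (−1)^i (σ with its i-th vertex removed). For instance
  ∂[4,6,7,8] = [6,7,8] − [4,7,8] + [4,6,8] − [4,6,7].
The 9×1 boundary matrix has rank 1 and Smith normal form diag(1).

Computing H_k = (kernel of ∂_k) / (image of ∂_{k+1}):

  H_0: rank C_0 − rank ∂_1 = 9 − 8 = 1, and the invariant factors of ∂_1 are all 1, so H_0 = Z.
  H_1: rank ker ∂_1 − rank ∂_2 = (18 − 8) − 8 = 2, and the invariant factors of ∂_2 are all 1, so H_1 = Z^2.
  H_2: rank ker ∂_2 − rank ∂_3 = (9 − 8) − 1 = 0, and the invariant factors of ∂_3 are all 1, so H_2 = 0.
  H_3: rank ker ∂_3 − rank ∂_4 = (1 − 1) − 0 = 0, and there is no ∂_4, so H_3 = 0.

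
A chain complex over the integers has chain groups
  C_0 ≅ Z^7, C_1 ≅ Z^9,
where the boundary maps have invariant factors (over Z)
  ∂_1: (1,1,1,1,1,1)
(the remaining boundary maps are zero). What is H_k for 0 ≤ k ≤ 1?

H_0: b_0 = 7 − 0 − 6 = 1; torsion from ∂_1 factors > 1: none. So H_0 ≅ Z.
H_1: b_1 = 9 − 6 − 0 = 3; torsion from ∂_2 factors > 1: none. So H_1 ≅ Z^3.

H_0 ≅ Z,  H_1 ≅ Z^3.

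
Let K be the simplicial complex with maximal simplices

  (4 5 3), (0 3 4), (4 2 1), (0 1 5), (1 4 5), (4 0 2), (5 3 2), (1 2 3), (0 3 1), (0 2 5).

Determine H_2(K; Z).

H_2 = 0.

K has 6 vertices, 15 edges, 10 triangles.
rank ∂_2 = 10, rank ∂_3 = 0 ⇒ b_2 = 10 − 10 − 0 = 0. So H_2 ≅ 0.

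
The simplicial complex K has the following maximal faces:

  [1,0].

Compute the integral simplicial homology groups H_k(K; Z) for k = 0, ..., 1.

We work with the vertex ordering 0 < 1. The simplices of K, each written with vertices in increasing order, are:

  0-simplices (2): [0], [1]
  1-simplices (1): [0,1]

giving chain groups C_0 ≅ Z^2, C_1 ≅ Z^1.

∂_1: C_1 → C_0 sends each edge [p,q] (with p < q) to q − p. For instance
  ∂[0,1] = [1] − [0].
The resulting 2×1 matrix has rank 1, and its Smith normal form has invariant factors (1).

Computing H_k = (kernel of ∂_k) / (image of ∂_{k+1}):

  H_0: rank C_0 − rank ∂_1 = 2 − 1 = 1, and the invariant factors of ∂_1 are all 1, so H_0 ≅ Z.
  H_1: rank ker ∂_1 − rank ∂_2 = (1 − 1) − 0 = 0, and there is no ∂_2, so H_1 ≅ 0.

As a check, the Euler characteristic is 2 − 1 = 1, which agrees with 1 − 0 = 1.
(K is a triangulation of the 1-simplex.)

H_0 ≅ Z,  H_1 = 0.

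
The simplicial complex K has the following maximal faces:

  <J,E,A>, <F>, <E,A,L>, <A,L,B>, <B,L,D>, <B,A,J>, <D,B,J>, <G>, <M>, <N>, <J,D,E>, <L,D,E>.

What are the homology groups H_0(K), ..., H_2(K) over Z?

Order the vertices as A < B < D < E < F < G < J < L < M < N. Listing each simplex with vertices in this order, K has dimension 2 with simplices:

  0-simplices (10): A, B, D, E, F, G, J, L, M, N
  1-simplices (12): AB, AE, AJ, AL, BD, BJ, BL, DE, DJ, DL, EJ, EL
  2-simplices (8): ABJ, ABL, AEJ, AEL, BDJ, BDL, DEJ, DEL

giving chain groups C_0 ≅ Z^10, C_1 ≅ Z^12, C_2 ≅ Z^8.

The boundary map ∂_1: C_1 → C_0 sends each edge [p,q] (with p < q) to q − p. For instance
  ∂DE = E − D.
This gives a 10×12 integer matrix of rank 5; reducing to Smith normal form yields diagonal entries (1,1,1,1,1).

Boundary ∂_2: C_2 → C_1 maps a triangle to the signed sum of its edges. For instance
  ∂DEJ = EJ − DJ + DE,
  ∂ABJ = BJ − AJ + AB.
The resulting 12×8 matrix has rank 7, and its Smith normal form has invariant factors (1,1,1,1,1,1,1).

Reading off H_k = ker ∂_k / im ∂_{k+1}:

  H_0: rank C_0 − rank ∂_1 = 10 − 5 = 5, and the invariant factors of ∂_1 are all 1, so H_0 ≅ Z^5.
  H_1: rank ker ∂_1 − rank ∂_2 = (12 − 5) − 7 = 0, and the invariant factors of ∂_2 are all 1, so H_1 ≅ 0.
  H_2: rank ker ∂_2 − rank ∂_3 = (8 − 7) − 0 = 1, and there is no ∂_3, so H_2 ≅ Z.

H_0 = Z^5,  H_1 = 0,  H_2 = Z.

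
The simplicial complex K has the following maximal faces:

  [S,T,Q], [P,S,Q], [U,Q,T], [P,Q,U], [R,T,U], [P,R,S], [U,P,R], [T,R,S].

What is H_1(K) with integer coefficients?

Take the total order P < Q < R < S < T < U on the vertex set. Then K (dimension 2) consists of the simplices:

  0-simplices (6): P, Q, R, S, T, U
  1-simplices (12): PQ, PR, PS, PU, QS, QT, QU, RS, RT, RU, ST, TU
  2-simplices (8): PQS, PQU, PRS, PRU, QST, QTU, RST, RTU

giving chain groups C_0 ≅ Z^6, C_1 ≅ Z^12, C_2 ≅ Z^8.

The boundary map ∂_1: C_1 → C_0 maps an edge to its endpoints' difference, ∂[p,q] = q − p.
As a 6×12 matrix over Z this has rank 5, with invariant factors (1,1,1,1,1).

The boundary map ∂_2: C_2 → C_1 maps a triangle to the signed sum of its edges. For instance
  ∂RST = ST − RT + RS,
  ∂PQU = QU − PU + PQ.
As a 12×8 matrix over Z this has rank 7, with invariant factors (1,1,1,1,1,1,1).

Now H_k = ker ∂_k / im ∂_{k+1}, so:

  H_1: rank ker ∂_1 − rank ∂_2 = (12 − 5) − 7 = 0, and the invariant factors of ∂_2 are all 1, so H_1 = 0.

H_1 ≅ 0.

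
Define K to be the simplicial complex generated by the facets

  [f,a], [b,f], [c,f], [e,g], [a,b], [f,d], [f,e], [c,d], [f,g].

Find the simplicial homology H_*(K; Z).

H_0 ≅ Z,  H_1 ≅ Z^3.

We work with the vertex ordering a < b < c < d < e < f < g. The simplices of K, each written with vertices in increasing order, are:

  0-simplices (7): a, b, c, d, e, f, g
  1-simplices (9): ab, af, bf, cd, cf, df, ef, eg, fg

Hence C_0 ≅ Z^7, C_1 ≅ Z^9.

The boundary map ∂_1: C_1 → C_0 maps an edge to its endpoints' difference, ∂[p,q] = q − p. For instance
  ∂df = f − d.
This gives a 7×9 integer matrix of rank 6; reducing to Smith normal form yields diagonal entries (1,1,1,1,1,1).

Computing H_k = (kernel of ∂_k) / (image of ∂_{k+1}):

  H_0: rank C_0 − rank ∂_1 = 7 − 6 = 1, and the invariant factors of ∂_1 are all 1, so H_0 ≅ Z.
  H_1: rank ker ∂_1 − rank ∂_2 = (9 − 6) − 0 = 3, and there is no ∂_2, so H_1 ≅ Z^3.

As a check, the Euler characteristic is 7 − 9 = -2, which agrees with 1 − 3 = -2.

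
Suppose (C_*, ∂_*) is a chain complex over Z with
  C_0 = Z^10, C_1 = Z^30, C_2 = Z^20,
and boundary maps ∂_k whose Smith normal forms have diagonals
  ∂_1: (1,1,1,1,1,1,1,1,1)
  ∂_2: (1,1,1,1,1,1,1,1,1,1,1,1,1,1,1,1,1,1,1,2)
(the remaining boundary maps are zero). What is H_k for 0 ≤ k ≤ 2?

H_0 = Z,  H_1 = Z ⊕ Z/2,  H_2 = 0.

H_0: b_0 = 10 − 0 − 9 = 1; torsion from ∂_1 factors > 1: none. So H_0 = Z.
H_1: b_1 = 30 − 9 − 20 = 1; torsion from ∂_2 factors > 1: [2]. So H_1 = Z ⊕ Z/2.
H_2: b_2 = 20 − 20 − 0 = 0; torsion from ∂_3 factors > 1: none. So H_2 = 0.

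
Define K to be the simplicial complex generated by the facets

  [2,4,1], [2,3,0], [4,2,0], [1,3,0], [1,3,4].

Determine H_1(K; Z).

H_1 = Z.

Fix the vertex order 0 < 1 < 2 < 3 < 4 and write every simplex with vertices in increasing order. Then dim K = 2 and the simplices of K are:

  0-simplices (5): [0], [1], [2], [3], [4]
  1-simplices (10): [0,1], [0,2], [0,3], [0,4], [1,2], [1,3], [1,4], [2,3], [2,4], [3,4]
  2-simplices (5): [0,1,3], [0,2,3], [0,2,4], [1,2,4], [1,3,4]

Hence C_0 ≅ Z^5, C_1 ≅ Z^10, C_2 ≅ Z^5.

∂_1: C_1 → C_0 maps an edge to its endpoints' difference, ∂[p,q] = q − p.
As a 5×10 matrix over Z this has rank 4, with invariant factors (1,1,1,1).

The boundary map ∂_2: C_2 → C_1 acts by ∂[p,q,r] = [q,r] − [p,r] + [p,q]. For instance
  ∂[0,2,3] = [2,3] − [0,3] + [0,2],
  ∂[1,2,4] = [2,4] − [1,4] + [1,2].
The 10×5 boundary matrix has rank 5 and Smith normal form diag(1,1,1,1,1).

Now H_k = ker ∂_k / im ∂_{k+1}, so:

  H_1: rank ker ∂_1 − rank ∂_2 = (10 − 4) − 5 = 1, and the invariant factors of ∂_2 are all 1, so H_1 ≅ Z.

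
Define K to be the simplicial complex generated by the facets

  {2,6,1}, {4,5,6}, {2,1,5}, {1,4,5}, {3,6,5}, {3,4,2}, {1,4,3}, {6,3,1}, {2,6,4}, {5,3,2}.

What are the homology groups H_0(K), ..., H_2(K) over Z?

We work with the vertex ordering 1 < 2 < 3 < 4 < 5 < 6. The simplices of K, each written with vertices in increasing order, are:

  0-simplices (6): [1], [2], [3], [4], [5], [6]
  1-simplices (15): [1,2], [1,3], [1,4], [1,5], [1,6], [2,3], [2,4], [2,5], [2,6], [3,4], [3,5], [3,6], [4,5], [4,6], [5,6]
  2-simplices (10): [1,2,5], [1,2,6], [1,3,4], [1,3,6], [1,4,5], [2,3,4], [2,3,5], [2,4,6], [3,5,6], [4,5,6]

giving chain groups C_0 ≅ Z^6, C_1 ≅ Z^15, C_2 ≅ Z^10.

∂_1: C_1 → C_0 sends each edge [p,q] (with p < q) to q − p. For instance
  ∂[2,5] = [5] − [2].
The 6×15 boundary matrix has rank 5 and Smith normal form diag(1,1,1,1,1).

Boundary ∂_2: C_2 → C_1 sends each 2-simplex [p,q,r] to [q,r] − [p,r] + [p,q]. For instance
  ∂[2,4,6] = [4,6] − [2,6] + [2,4],
  ∂[1,2,6] = [2,6] − [1,6] + [1,2].
As a 15×10 matrix over Z this has rank 10, with invariant factors (1,1,1,1,1,1,1,1,1,2).

From H_k ≅ ker(∂_k) / im(∂_{k+1}) we obtain:

  H_0: rank C_0 − rank ∂_1 = 6 − 5 = 1, and the invariant factors of ∂_1 are all 1, so H_0 ≅ Z.
  H_1: rank ker ∂_1 − rank ∂_2 = (15 − 5) − 10 = 0, and ∂_2 has invariant factor 2 > 1, so H_1 ≅ Z/2.
  H_2: rank ker ∂_2 − rank ∂_3 = (10 − 10) − 0 = 0, and there is no ∂_3, so H_2 ≅ 0.

H_0 = Z,  H_1 = Z/2,  H_2 = 0.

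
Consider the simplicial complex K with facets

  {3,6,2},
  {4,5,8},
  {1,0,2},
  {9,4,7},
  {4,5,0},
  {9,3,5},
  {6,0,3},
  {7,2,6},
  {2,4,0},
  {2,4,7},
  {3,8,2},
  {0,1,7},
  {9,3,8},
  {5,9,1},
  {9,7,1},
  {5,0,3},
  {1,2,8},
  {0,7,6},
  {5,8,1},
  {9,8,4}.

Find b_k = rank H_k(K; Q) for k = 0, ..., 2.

Fix the vertex order 0 < 1 < 2 < 3 < 4 < 5 < 6 < 7 < 8 < 9 and write every simplex with vertices in increasing order. Then dim K = 2 and the simplices of K are:

  0-simplices (10): [0], [1], [2], [3], [4], [5], [6], [7], [8], [9]
  1-simplices (30): (30 of them)
  2-simplices (20): (20 of them)

so the chain groups are C_0 ≅ Z^10, C_1 ≅ Z^30, C_2 ≅ Z^20.

∂_1: C_1 → C_0 is given by ∂[p,q] = [q] − [p].
The 10×30 boundary matrix has rank 9 and Smith normal form diag(1,1,1,1,1,1,1,1,1).

The boundary map ∂_2: C_2 → C_1 sends each 2-simplex [p,q,r] to [q,r] − [p,r] + [p,q]. For instance
  ∂[1,7,9] = [7,9] − [1,9] + [1,7],
  ∂[0,4,5] = [4,5] − [0,5] + [0,4].
This gives a 30×20 integer matrix of rank 20; reducing to Smith normal form yields diagonal entries (1,1,1,1,1,1,1,1,1,1,1,1,1,1,1,1,1,1,1,2).

Now H_k = ker ∂_k / im ∂_{k+1}, so:

  H_0: rank C_0 − rank ∂_1 = 10 − 9 = 1, and the invariant factors of ∂_1 are all 1, so H_0 = Z.
  H_1: rank ker ∂_1 − rank ∂_2 = (30 − 9) − 20 = 1, and ∂_2 has invariant factor 2 > 1, so H_1 = Z ⊕ Z/2.
  H_2: rank ker ∂_2 − rank ∂_3 = (20 − 20) − 0 = 0, and there is no ∂_3, so H_2 = 0.

Hence the Betti numbers are b_0 = 1, b_1 = 1, b_2 = 0.

b_0 = 1, b_1 = 1, b_2 = 0.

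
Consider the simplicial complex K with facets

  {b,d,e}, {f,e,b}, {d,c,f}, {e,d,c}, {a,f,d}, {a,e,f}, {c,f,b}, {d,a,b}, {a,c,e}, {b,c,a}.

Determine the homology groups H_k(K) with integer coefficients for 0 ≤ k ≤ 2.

Fix the vertex order a < b < c < d < e < f and write every simplex with vertices in increasing order. Then dim K = 2 and the simplices of K are:

  0-simplices (6): a, b, c, d, e, f
  1-simplices (15): ab, ac, ad, ae, af, bc, bd, be, bf, cd, ce, cf, de, df, ef
  2-simplices (10): abc, abd, ace, adf, aef, bcf, bde, bef, cde, cdf

so the chain groups are C_0 ≅ Z^6, C_1 ≅ Z^15, C_2 ≅ Z^10.

The boundary map ∂_1: C_1 → C_0 sends each edge [p,q] (with p < q) to q − p. For instance
  ∂be = e − b.
This gives a 6×15 integer matrix of rank 5; reducing to Smith normal form yields diagonal entries (1,1,1,1,1).

Boundary ∂_2: C_2 → C_1 sends each 2-simplex [p,q,r] to [q,r] − [p,r] + [p,q]. For instance
  ∂cde = de − ce + cd,
  ∂ace = ce − ae + ac.
As a 15×10 matrix over Z this has rank 10, with invariant factors (1,1,1,1,1,1,1,1,1,2).

Computing H_k = (kernel of ∂_k) / (image of ∂_{k+1}):

  H_0: rank C_0 − rank ∂_1 = 6 − 5 = 1, and the invariant factors of ∂_1 are all 1, so H_0 = Z.
  H_1: rank ker ∂_1 − rank ∂_2 = (15 − 5) − 10 = 0, and ∂_2 has invariant factor 2 > 1, so H_1 = Z/2.
  H_2: rank ker ∂_2 − rank ∂_3 = (10 − 10) − 0 = 0, and there is no ∂_3, so H_2 = 0.

H_0 = Z,  H_1 = Z/2,  H_2 = 0.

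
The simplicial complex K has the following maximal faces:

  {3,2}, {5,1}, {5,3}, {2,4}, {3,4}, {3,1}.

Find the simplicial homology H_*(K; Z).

We work with the vertex ordering 1 < 2 < 3 < 4 < 5. The simplices of K, each written with vertices in increasing order, are:

  0-simplices (5): [1], [2], [3], [4], [5]
  1-simplices (6): [1,3], [1,5], [2,3], [2,4], [3,4], [3,5]

so the chain groups are C_0 ≅ Z^5, C_1 ≅ Z^6.

The boundary map ∂_1: C_1 → C_0 is given by ∂[p,q] = [q] − [p]. For instance
  ∂[3,4] = [4] − [3].
The 5×6 boundary matrix has rank 4 and Smith normal form diag(1,1,1,1).

Reading off H_k = ker ∂_k / im ∂_{k+1}:

  H_0: rank C_0 − rank ∂_1 = 5 − 4 = 1, and the invariant factors of ∂_1 are all 1, so H_0 ≅ Z.
  H_1: rank ker ∂_1 − rank ∂_2 = (6 − 4) − 0 = 2, and there is no ∂_2, so H_1 ≅ Z^2.

H_0 = Z,  H_1 = Z^2.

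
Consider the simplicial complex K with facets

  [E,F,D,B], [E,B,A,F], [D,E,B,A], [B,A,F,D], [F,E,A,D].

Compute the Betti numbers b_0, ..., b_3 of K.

We work with the vertex ordering A < B < D < E < F. The simplices of K, each written with vertices in increasing order, are:

  0-simplices (5): A, B, D, E, F
  1-simplices (10): AB, AD, AE, AF, BD, BE, BF, DE, DF, EF
  2-simplices (10): ABD, ABE, ABF, ADE, ADF, AEF, BDE, BDF, BEF, DEF
  3-simplices (5): ABDE, ABDF, ABEF, ADEF, BDEF

so the chain groups are C_0 ≅ Z^5, C_1 ≅ Z^10, C_2 ≅ Z^10, C_3 ≅ Z^5.

∂_1: C_1 → C_0 maps an edge to its endpoints' difference, ∂[p,q] = q − p. For instance
  ∂AD = D − A.
The 5×10 boundary matrix has rank 4 and Smith normal form diag(1,1,1,1).

Boundary ∂_2: C_2 → C_1 maps a triangle to the signed sum of its edges. For instance
  ∂ABE = BE − AE + AB,
  ∂DEF = EF − DF + DE.
The 10×10 boundary matrix has rank 6 and Smith normal form diag(1,1,1,1,1,1).

∂_3: C_3 → C_2 sends each 3-simplex σ to the alternating sum Σ_i (−1)^i (σ with its i-th vertex removed). For instance
  ∂ABEF = BEF − AEF + ABF − ABE,
  ∂ABDE = BDE − ADE + ABE − ABD.
As a 10×5 matrix over Z this has rank 4, with invariant factors (1,1,1,1).

From H_k ≅ ker(∂_k) / im(∂_{k+1}) we obtain:

  H_0: rank C_0 − rank ∂_1 = 5 − 4 = 1, and the invariant factors of ∂_1 are all 1, so H_0 = Z.
  H_1: rank ker ∂_1 − rank ∂_2 = (10 − 4) − 6 = 0, and the invariant factors of ∂_2 are all 1, so H_1 = 0.
  H_2: rank ker ∂_2 − rank ∂_3 = (10 − 6) − 4 = 0, and the invariant factors of ∂_3 are all 1, so H_2 = 0.
  H_3: rank ker ∂_3 − rank ∂_4 = (5 − 4) − 0 = 1, and there is no ∂_4, so H_3 = Z.

Hence the Betti numbers are b_0 = 1, b_1 = 0, b_2 = 0, b_3 = 1.

b_0 = 1, b_1 = 0, b_2 = 0, b_3 = 1.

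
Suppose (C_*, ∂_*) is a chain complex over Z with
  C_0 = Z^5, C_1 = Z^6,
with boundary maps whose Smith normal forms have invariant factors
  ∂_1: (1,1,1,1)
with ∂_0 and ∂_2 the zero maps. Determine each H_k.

H_0 = Z,  H_1 = Z^2.

H_0: b_0 = 5 − 0 − 4 = 1; torsion from ∂_1 factors > 1: none. So H_0 = Z.
H_1: b_1 = 6 − 4 − 0 = 2; torsion from ∂_2 factors > 1: none. So H_1 = Z^2.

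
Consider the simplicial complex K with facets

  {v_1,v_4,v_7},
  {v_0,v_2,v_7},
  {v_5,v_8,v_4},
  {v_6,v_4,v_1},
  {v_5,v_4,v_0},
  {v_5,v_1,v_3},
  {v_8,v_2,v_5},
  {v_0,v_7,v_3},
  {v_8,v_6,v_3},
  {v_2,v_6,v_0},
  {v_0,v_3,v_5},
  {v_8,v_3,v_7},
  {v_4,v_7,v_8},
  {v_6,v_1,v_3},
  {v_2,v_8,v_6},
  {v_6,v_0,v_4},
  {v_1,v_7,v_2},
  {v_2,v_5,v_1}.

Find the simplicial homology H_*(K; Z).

Order the vertices as v_0 < v_1 < v_2 < v_3 < v_4 < v_5 < v_6 < v_7 < v_8. Listing each simplex with vertices in this order, K has dimension 2 with simplices:

  0-simplices (9): [v_0], [v_1], [v_2], [v_3], [v_4], [v_5], [v_6], [v_7], [v_8]
  1-simplices (27): (27 of them)
  2-simplices (18): (18 of them)

giving chain groups C_0 ≅ Z^9, C_1 ≅ Z^27, C_2 ≅ Z^18.

∂_1: C_1 → C_0 maps an edge to its endpoints' difference, ∂[p,q] = q − p. For instance
  ∂[v_3,v_8] = [v_8] − [v_3].
The 9×27 boundary matrix has rank 8 and Smith normal form diag(1,1,1,1,1,1,1,1).

∂_2: C_2 → C_1 sends each 2-simplex [p,q,r] to [q,r] − [p,r] + [p,q]. For instance
  ∂[v_0,v_3,v_7] = [v_3,v_7] − [v_0,v_7] + [v_0,v_3],
  ∂[v_3,v_7,v_8] = [v_7,v_8] − [v_3,v_8] + [v_3,v_7].
As a 27×18 matrix over Z this has rank 17, with invariant factors (1,1,1,1,1,1,1,1,1,1,1,1,1,1,1,1,1).

Computing H_k = (kernel of ∂_k) / (image of ∂_{k+1}):

  H_0: rank C_0 − rank ∂_1 = 9 − 8 = 1, and the invariant factors of ∂_1 are all 1, so H_0 ≅ Z.
  H_1: rank ker ∂_1 − rank ∂_2 = (27 − 8) − 17 = 2, and the invariant factors of ∂_2 are all 1, so H_1 ≅ Z^2.
  H_2: rank ker ∂_2 − rank ∂_3 = (18 − 17) − 0 = 1, and there is no ∂_3, so H_2 ≅ Z.

(K is a triangulation of the torus T^2.)

H_0 = Z,  H_1 = Z^2,  H_2 = Z.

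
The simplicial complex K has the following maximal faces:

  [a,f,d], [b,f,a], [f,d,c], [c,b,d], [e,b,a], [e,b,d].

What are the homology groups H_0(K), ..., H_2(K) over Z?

H_0 ≅ Z,  H_1 ≅ Z,  H_2 = 0.

Take the total order a < b < c < d < e < f on the vertex set. Then K (dimension 2) consists of the simplices:

  0-simplices (6): a, b, c, d, e, f
  1-simplices (12): ab, ad, ae, af, bc, bd, be, bf, cd, cf, de, df
  2-simplices (6): abe, abf, adf, bcd, bde, cdf

so the chain groups are C_0 ≅ Z^6, C_1 ≅ Z^12, C_2 ≅ Z^6.

∂_1: C_1 → C_0 sends each edge [p,q] (with p < q) to q − p. For instance
  ∂ae = e − a.
This gives a 6×12 integer matrix of rank 5; reducing to Smith normal form yields diagonal entries (1,1,1,1,1).

Boundary ∂_2: C_2 → C_1 acts by ∂[p,q,r] = [q,r] − [p,r] + [p,q]. For instance
  ∂adf = df − af + ad,
  ∂cdf = df − cf + cd.
The 12×6 boundary matrix has rank 6 and Smith normal form diag(1,1,1,1,1,1).

Reading off H_k = ker ∂_k / im ∂_{k+1}:

  H_0: rank C_0 − rank ∂_1 = 6 − 5 = 1, and the invariant factors of ∂_1 are all 1, so H_0 = Z.
  H_1: rank ker ∂_1 − rank ∂_2 = (12 − 5) − 6 = 1, and the invariant factors of ∂_2 are all 1, so H_1 = Z.
  H_2: rank ker ∂_2 − rank ∂_3 = (6 − 6) − 0 = 0, and there is no ∂_3, so H_2 = 0.

As a check, the Euler characteristic is 6 − 12 + 6 = 0, which agrees with 1 − 1 + 0 = 0.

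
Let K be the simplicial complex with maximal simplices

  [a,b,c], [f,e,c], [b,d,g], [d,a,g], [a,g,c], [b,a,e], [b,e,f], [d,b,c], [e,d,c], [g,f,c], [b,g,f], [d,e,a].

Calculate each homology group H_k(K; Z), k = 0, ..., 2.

H_0 = Z,  H_1 = Z/2Z,  H_2 = 0.

Take the total order a < b < c < d < e < f < g on the vertex set. Then K (dimension 2) consists of the simplices:

  0-simplices (7): a, b, c, d, e, f, g
  1-simplices (18): ab, ac, ad, ae, ag, bc, bd, be, bf, bg, cd, ce, cf, cg, de, dg, ef, fg
  2-simplices (12): abc, abe, acg, ade, adg, bcd, bdg, bef, bfg, cde, cef, cfg

giving chain groups C_0 ≅ Z^7, C_1 ≅ Z^18, C_2 ≅ Z^12.

The boundary map ∂_1: C_1 → C_0 maps an edge to its endpoints' difference, ∂[p,q] = q − p.
As a 7×18 matrix over Z this has rank 6, with invariant factors (1,1,1,1,1,1).

∂_2: C_2 → C_1 sends each 2-simplex [p,q,r] to [q,r] − [p,r] + [p,q]. For instance
  ∂abc = bc − ac + ab,
  ∂bcd = cd − bd + bc.
This gives a 18×12 integer matrix of rank 12; reducing to Smith normal form yields diagonal entries (1,1,1,1,1,1,1,1,1,1,1,2).

Reading off H_k = ker ∂_k / im ∂_{k+1}:

  H_0: rank C_0 − rank ∂_1 = 7 − 6 = 1, and the invariant factors of ∂_1 are all 1, so H_0 = Z.
  H_1: rank ker ∂_1 − rank ∂_2 = (18 − 6) − 12 = 0, and ∂_2 has invariant factor 2 > 1, so H_1 = Z/2Z.
  H_2: rank ker ∂_2 − rank ∂_3 = (12 − 12) − 0 = 0, and there is no ∂_3, so H_2 = 0.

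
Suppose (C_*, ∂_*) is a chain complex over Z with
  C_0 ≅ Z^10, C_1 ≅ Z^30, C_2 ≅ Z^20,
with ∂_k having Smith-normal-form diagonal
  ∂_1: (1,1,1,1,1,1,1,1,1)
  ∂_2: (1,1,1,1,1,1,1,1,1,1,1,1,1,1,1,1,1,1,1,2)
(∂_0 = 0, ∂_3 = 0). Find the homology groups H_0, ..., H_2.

H_0 ≅ Z,  H_1 ≅ Z ⊕ Z/2,  H_2 = 0.

H_0: b_0 = 10 − 0 − 9 = 1; torsion from ∂_1 factors > 1: none. So H_0 ≅ Z.
H_1: b_1 = 30 − 9 − 20 = 1; torsion from ∂_2 factors > 1: [2]. So H_1 ≅ Z ⊕ Z/2.
H_2: b_2 = 20 − 20 − 0 = 0; torsion from ∂_3 factors > 1: none. So H_2 ≅ 0.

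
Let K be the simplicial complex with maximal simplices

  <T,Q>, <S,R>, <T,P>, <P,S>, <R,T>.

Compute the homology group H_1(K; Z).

H_1 ≅ Z.

Take the total order P < Q < R < S < T on the vertex set. Then K (dimension 1) consists of the simplices:

  0-simplices (5): P, Q, R, S, T
  1-simplices (5): PS, PT, QT, RS, RT

giving chain groups C_0 ≅ Z^5, C_1 ≅ Z^5.

The boundary map ∂_1: C_1 → C_0 is given by ∂[p,q] = [q] − [p]. For instance
  ∂QT = T − Q.
The resulting 5×5 matrix has rank 4, and its Smith normal form has invariant factors (1,1,1,1).

Reading off H_k = ker ∂_k / im ∂_{k+1}:

  H_1: rank ker ∂_1 − rank ∂_2 = (5 − 4) − 0 = 1, and there is no ∂_2, so H_1 ≅ Z.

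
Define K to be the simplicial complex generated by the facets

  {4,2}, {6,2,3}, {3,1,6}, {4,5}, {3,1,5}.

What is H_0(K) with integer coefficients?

We work with the vertex ordering 1 < 2 < 3 < 4 < 5 < 6. The simplices of K, each written with vertices in increasing order, are:

  0-simplices (6): [1], [2], [3], [4], [5], [6]
  1-simplices (9): [1,3], [1,5], [1,6], [2,3], [2,4], [2,6], [3,5], [3,6], [4,5]
  2-simplices (3): [1,3,5], [1,3,6], [2,3,6]

Hence C_0 ≅ Z^6, C_1 ≅ Z^9, C_2 ≅ Z^3.

∂_1: C_1 → C_0 maps an edge to its endpoints' difference, ∂[p,q] = q − p. For instance
  ∂[2,3] = [3] − [2].
The 6×9 boundary matrix has rank 5 and Smith normal form diag(1,1,1,1,1).

The boundary map ∂_2: C_2 → C_1 acts by ∂[p,q,r] = [q,r] − [p,r] + [p,q]. For instance
  ∂[1,3,5] = [3,5] − [1,5] + [1,3],
  ∂[1,3,6] = [3,6] − [1,6] + [1,3].
The 9×3 boundary matrix has rank 3 and Smith normal form diag(1,1,1).

Now H_k = ker ∂_k / im ∂_{k+1}, so:

  H_0: rank C_0 − rank ∂_1 = 6 − 5 = 1, and the invariant factors of ∂_1 are all 1, so H_0 = Z.

H_0 = Z.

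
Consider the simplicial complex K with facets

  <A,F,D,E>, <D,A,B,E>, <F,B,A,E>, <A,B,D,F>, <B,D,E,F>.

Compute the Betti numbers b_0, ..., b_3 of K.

b_0 = 1, b_1 = 0, b_2 = 0, b_3 = 1.

Fix the vertex order A < B < D < E < F and write every simplex with vertices in increasing order. Then dim K = 3 and the simplices of K are:

  0-simplices (5): A, B, D, E, F
  1-simplices (10): AB, AD, AE, AF, BD, BE, BF, DE, DF, EF
  2-simplices (10): ABD, ABE, ABF, ADE, ADF, AEF, BDE, BDF, BEF, DEF
  3-simplices (5): ABDE, ABDF, ABEF, ADEF, BDEF

so the chain groups are C_0 ≅ Z^5, C_1 ≅ Z^10, C_2 ≅ Z^10, C_3 ≅ Z^5.

∂_1: C_1 → C_0 maps an edge to its endpoints' difference, ∂[p,q] = q − p. For instance
  ∂AB = B − A.
The 5×10 boundary matrix has rank 4 and Smith normal form diag(1,1,1,1).

The boundary map ∂_2: C_2 → C_1 acts by ∂[p,q,r] = [q,r] − [p,r] + [p,q]. For instance
  ∂BDE = DE − BE + BD,
  ∂AEF = EF − AF + AE.
The 10×10 boundary matrix has rank 6 and Smith normal form diag(1,1,1,1,1,1).

Boundary ∂_3: C_3 → C_2 sends each 3-simplex σ to the alternating sum Σ_i (−1)^i (σ with its i-th vertex removed). For instance
  ∂ADEF = DEF − AEF + ADF − ADE,
  ∂ABEF = BEF − AEF + ABF − ABE.
The resulting 10×5 matrix has rank 4, and its Smith normal form has invariant factors (1,1,1,1).

Reading off H_k = ker ∂_k / im ∂_{k+1}:

  H_0: rank C_0 − rank ∂_1 = 5 − 4 = 1, and the invariant factors of ∂_1 are all 1, so H_0 ≅ Z.
  H_1: rank ker ∂_1 − rank ∂_2 = (10 − 4) − 6 = 0, and the invariant factors of ∂_2 are all 1, so H_1 ≅ 0.
  H_2: rank ker ∂_2 − rank ∂_3 = (10 − 6) − 4 = 0, and the invariant factors of ∂_3 are all 1, so H_2 ≅ 0.
  H_3: rank ker ∂_3 − rank ∂_4 = (5 − 4) − 0 = 1, and there is no ∂_4, so H_3 ≅ Z.

Hence the Betti numbers are b_0 = 1, b_1 = 0, b_2 = 0, b_3 = 1.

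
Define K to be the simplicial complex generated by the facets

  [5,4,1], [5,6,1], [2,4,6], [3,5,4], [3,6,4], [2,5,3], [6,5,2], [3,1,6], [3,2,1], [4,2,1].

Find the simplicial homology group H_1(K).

Order the vertices as 1 < 2 < 3 < 4 < 5 < 6. Listing each simplex with vertices in this order, K has dimension 2 with simplices:

  0-simplices (6): [1], [2], [3], [4], [5], [6]
  1-simplices (15): [1,2], [1,3], [1,4], [1,5], [1,6], [2,3], [2,4], [2,5], [2,6], [3,4], [3,5], [3,6], [4,5], [4,6], [5,6]
  2-simplices (10): [1,2,3], [1,2,4], [1,3,6], [1,4,5], [1,5,6], [2,3,5], [2,4,6], [2,5,6], [3,4,5], [3,4,6]

Hence C_0 ≅ Z^6, C_1 ≅ Z^15, C_2 ≅ Z^10.

The boundary map ∂_1: C_1 → C_0 maps an edge to its endpoints' difference, ∂[p,q] = q − p. For instance
  ∂[2,6] = [6] − [2].
The 6×15 boundary matrix has rank 5 and Smith normal form diag(1,1,1,1,1).

The boundary map ∂_2: C_2 → C_1 maps a triangle to the signed sum of its edges. For instance
  ∂[2,3,5] = [3,5] − [2,5] + [2,3],
  ∂[1,4,5] = [4,5] − [1,5] + [1,4].
This gives a 15×10 integer matrix of rank 10; reducing to Smith normal form yields diagonal entries (1,1,1,1,1,1,1,1,1,2).

From H_k ≅ ker(∂_k) / im(∂_{k+1}) we obtain:

  H_1: rank ker ∂_1 − rank ∂_2 = (15 − 5) − 10 = 0, and ∂_2 has invariant factor 2 > 1, so H_1 = Z/2.

H_1 = Z/2.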